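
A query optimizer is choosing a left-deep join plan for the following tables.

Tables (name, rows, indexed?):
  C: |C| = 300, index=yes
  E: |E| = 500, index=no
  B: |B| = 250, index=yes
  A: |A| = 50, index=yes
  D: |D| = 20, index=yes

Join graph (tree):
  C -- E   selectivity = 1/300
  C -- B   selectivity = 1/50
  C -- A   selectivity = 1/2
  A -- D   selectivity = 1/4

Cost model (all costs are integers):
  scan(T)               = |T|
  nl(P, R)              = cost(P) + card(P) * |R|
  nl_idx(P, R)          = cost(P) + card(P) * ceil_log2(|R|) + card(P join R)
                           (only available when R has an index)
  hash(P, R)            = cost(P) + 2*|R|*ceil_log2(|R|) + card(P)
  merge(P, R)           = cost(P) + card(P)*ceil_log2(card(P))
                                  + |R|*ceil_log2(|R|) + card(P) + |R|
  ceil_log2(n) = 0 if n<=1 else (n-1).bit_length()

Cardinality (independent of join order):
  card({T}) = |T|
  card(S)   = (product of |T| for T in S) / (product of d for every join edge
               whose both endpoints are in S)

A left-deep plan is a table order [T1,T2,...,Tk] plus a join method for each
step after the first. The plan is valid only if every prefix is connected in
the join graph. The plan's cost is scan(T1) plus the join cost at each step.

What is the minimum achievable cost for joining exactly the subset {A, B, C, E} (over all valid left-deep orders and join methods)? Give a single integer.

Selinger DP over subsets of {A,B,C,E}:
  {C}: scan cost=300, card=300
  {E}: scan cost=500, card=500
  {B}: scan cost=250, card=250
  {A}: scan cost=50, card=50
  {CE}: card=500; try (C,nl_idx)→5500, (C,hash)→6400, (E,merge)→8300, (C,merge)→8500, (E,hash)→9600, (E,nl)→150300 …(+1); best=5500 via (C,nl_idx)
  {BC}: card=1500; try (C,nl_idx)→4000, (B,nl_idx)→4200, (B,hash)→4600, (C,merge)→5500, (B,merge)→5550, (C,hash)→5900 …(+2); best=4000 via (C,nl_idx)
  {AC}: card=7500; try (A,hash)→1200, (C,merge)→3400, (A,merge)→3650, (C,hash)→5500, (C,nl_idx)→8000, (A,nl_idx)→9600 …(+2); best=1200 via (A,hash)
  {BCE}: card=2500; try (B,hash)→10000, (B,nl_idx)→12000, (B,merge)→12750, (E,hash)→14500, (E,merge)→27000, (B,nl)→130500 …(+1); best=10000 via (B,hash)
  {ACE}: card=12500; try (A,hash)→6600, (A,merge)→10850, (E,hash)→17700, (A,nl_idx)→21000, (A,nl)→30500, (E,merge)→111200 …(+1); best=6600 via (A,hash)
  {ABC}: card=37500; try (A,hash)→6100, (B,hash)→12700, (A,merge)→22350, (A,nl_idx)→50500, (A,nl)→79000, (B,nl_idx)→98700 …(+2); best=6100 via (A,hash)
  {ABCE}: card=62500; try (A,hash)→13100, (B,hash)→23100, (A,merge)→42850, (E,hash)→52600, (A,nl_idx)→87500, (A,nl)→135000 …(+5); best=13100 via (A,hash)

13100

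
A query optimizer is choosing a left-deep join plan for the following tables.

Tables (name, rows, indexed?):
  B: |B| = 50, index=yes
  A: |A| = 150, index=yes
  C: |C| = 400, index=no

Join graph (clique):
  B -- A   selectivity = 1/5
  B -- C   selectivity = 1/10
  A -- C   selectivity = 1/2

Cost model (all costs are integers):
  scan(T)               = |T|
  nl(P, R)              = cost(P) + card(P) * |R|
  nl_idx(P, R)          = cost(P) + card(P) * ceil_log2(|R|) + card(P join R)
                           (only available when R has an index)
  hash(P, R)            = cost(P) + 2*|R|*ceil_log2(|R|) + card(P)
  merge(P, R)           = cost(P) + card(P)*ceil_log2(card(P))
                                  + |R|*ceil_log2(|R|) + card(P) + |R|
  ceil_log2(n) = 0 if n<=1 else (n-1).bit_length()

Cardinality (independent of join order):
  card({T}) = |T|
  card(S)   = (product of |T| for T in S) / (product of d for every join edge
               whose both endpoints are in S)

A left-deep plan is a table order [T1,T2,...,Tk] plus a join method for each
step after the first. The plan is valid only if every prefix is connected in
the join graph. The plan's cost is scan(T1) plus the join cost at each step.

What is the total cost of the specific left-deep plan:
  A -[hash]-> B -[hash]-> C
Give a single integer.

step 1: scan A: cost=150, card=150
step 2: join B via hash
    card(P join B) = 150*50/(5) = 1500
    cost = 150 + 2*50*6 + 150 = 900
step 3: join C via hash
    card(P join C) = 1500*400/(10*2) = 30000
    cost = 900 + 2*400*9 + 1500 = 9600

9600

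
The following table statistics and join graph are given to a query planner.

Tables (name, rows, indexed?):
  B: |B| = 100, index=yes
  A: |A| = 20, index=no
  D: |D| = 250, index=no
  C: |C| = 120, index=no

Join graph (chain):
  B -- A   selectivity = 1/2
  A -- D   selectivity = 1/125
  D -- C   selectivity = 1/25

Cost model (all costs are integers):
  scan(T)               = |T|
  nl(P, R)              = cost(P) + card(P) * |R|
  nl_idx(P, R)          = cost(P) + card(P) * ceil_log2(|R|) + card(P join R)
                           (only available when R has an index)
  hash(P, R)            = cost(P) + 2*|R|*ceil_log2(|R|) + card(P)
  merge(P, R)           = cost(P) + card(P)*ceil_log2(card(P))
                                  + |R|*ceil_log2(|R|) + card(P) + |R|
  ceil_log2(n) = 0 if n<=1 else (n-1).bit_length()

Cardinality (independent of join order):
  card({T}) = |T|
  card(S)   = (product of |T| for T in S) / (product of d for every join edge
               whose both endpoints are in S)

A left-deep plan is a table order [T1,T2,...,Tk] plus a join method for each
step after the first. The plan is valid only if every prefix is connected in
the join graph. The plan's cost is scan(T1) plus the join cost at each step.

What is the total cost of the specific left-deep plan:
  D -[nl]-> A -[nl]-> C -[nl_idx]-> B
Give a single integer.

20994

step 1: scan D: cost=250, card=250
step 2: join A via nl
    card(P join A) = 250*20/(125) = 40
    cost = 250 + 250*20 = 5250
step 3: join C via nl
    card(P join C) = 40*120/(25) = 192
    cost = 5250 + 40*120 = 10050
step 4: join B via nl_idx
    card(P join B) = 192*100/(2) = 9600
    cost = 10050 + 192*7 + 9600 = 20994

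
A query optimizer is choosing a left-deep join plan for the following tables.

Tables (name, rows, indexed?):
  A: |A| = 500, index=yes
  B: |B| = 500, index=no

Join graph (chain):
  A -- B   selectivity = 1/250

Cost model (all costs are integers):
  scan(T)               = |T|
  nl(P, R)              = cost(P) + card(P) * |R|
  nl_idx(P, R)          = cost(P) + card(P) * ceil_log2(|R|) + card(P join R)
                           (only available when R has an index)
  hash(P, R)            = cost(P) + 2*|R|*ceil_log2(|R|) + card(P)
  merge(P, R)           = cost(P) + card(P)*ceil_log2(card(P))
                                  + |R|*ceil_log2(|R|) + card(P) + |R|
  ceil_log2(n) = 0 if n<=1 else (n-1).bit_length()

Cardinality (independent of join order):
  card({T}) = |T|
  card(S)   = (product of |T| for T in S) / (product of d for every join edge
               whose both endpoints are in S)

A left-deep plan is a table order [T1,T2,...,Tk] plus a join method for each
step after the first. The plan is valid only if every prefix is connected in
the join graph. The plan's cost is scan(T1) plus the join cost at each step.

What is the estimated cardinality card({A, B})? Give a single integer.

1000

Tables in S: A(500), B(500)
Edges inside S: A-B(d=250)
numerator = 500 * 500 = 250000
denominator = 250 = 250
card(S) = 250000 / 250 = 1000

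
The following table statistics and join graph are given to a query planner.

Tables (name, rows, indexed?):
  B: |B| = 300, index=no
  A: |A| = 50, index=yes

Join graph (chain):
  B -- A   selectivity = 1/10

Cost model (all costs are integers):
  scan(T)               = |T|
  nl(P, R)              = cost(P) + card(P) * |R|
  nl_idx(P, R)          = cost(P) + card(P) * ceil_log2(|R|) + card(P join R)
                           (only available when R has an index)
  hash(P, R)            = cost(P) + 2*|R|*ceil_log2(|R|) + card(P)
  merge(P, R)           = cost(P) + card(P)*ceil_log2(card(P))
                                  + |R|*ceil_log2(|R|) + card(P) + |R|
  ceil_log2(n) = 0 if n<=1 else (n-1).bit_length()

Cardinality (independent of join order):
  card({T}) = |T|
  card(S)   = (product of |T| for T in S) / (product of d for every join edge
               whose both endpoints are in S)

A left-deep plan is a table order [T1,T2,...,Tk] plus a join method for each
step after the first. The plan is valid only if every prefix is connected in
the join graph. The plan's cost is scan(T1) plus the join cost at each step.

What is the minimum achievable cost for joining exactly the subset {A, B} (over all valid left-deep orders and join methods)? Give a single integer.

Selinger DP over subsets of {A,B}:
  {B}: scan cost=300, card=300
  {A}: scan cost=50, card=50
  {AB}: card=1500; try (A,hash)→1200, (B,merge)→3400, (A,nl_idx)→3600, (A,merge)→3650, (B,hash)→5500, (B,nl)→15050 …(+1); best=1200 via (A,hash)

1200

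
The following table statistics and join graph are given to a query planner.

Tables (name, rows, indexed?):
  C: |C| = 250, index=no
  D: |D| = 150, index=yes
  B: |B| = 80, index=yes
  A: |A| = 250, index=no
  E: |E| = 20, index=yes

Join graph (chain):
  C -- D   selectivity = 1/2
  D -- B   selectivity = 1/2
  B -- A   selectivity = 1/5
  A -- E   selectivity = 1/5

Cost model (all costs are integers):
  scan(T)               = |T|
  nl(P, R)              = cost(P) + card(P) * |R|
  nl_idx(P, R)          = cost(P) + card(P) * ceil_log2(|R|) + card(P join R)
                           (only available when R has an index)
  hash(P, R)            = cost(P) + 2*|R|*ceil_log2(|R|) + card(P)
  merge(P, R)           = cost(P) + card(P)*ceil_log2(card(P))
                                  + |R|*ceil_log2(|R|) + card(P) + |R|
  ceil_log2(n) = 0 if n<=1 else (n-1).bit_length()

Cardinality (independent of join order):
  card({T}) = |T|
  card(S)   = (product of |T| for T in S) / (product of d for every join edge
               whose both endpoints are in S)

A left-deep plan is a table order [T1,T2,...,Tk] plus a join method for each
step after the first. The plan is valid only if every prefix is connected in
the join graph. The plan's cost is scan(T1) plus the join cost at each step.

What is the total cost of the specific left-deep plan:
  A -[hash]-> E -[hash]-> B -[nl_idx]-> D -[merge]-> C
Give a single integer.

27733070

step 1: scan A: cost=250, card=250
step 2: join E via hash
    card(P join E) = 250*20/(5) = 1000
    cost = 250 + 2*20*5 + 250 = 700
step 3: join B via hash
    card(P join B) = 1000*80/(5) = 16000
    cost = 700 + 2*80*7 + 1000 = 2820
step 4: join D via nl_idx
    card(P join D) = 16000*150/(2) = 1200000
    cost = 2820 + 16000*8 + 1200000 = 1330820
step 5: join C via merge
    card(P join C) = 1200000*250/(2) = 150000000
    cost = 1330820 + 1200000*21 + 250*8 + 1200000 + 250 = 27733070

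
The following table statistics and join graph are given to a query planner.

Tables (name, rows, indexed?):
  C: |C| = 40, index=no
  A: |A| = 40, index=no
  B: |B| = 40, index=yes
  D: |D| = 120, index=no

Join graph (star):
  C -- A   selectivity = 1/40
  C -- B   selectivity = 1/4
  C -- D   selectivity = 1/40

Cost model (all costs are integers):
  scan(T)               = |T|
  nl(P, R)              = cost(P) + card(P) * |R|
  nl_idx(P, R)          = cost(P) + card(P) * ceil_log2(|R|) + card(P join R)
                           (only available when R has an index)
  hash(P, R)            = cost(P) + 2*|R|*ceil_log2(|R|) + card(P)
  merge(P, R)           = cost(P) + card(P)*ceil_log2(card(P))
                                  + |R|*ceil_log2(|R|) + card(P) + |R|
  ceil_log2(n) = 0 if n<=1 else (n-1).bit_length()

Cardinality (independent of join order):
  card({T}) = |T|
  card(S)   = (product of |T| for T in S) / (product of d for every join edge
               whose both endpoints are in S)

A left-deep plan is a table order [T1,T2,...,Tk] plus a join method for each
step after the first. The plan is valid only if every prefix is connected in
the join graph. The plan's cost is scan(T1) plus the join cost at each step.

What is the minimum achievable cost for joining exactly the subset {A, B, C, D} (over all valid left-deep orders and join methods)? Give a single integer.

Selinger DP over subsets of {A,B,C,D}:
  {C}: scan cost=40, card=40
  {A}: scan cost=40, card=40
  {B}: scan cost=40, card=40
  {D}: scan cost=120, card=120
  {AC}: card=40; try (C,hash)→560, (A,hash)→560, (C,merge)→600, (A,merge)→600, (C,nl)→1640, (A,nl)→1640; best=560 via (C,hash)
  {BC}: card=400; try (C,hash)→560, (B,hash)→560, (C,merge)→600, (B,merge)→600, (B,nl_idx)→680, (C,nl)→1640 …(+1); best=560 via (C,hash)
  {CD}: card=120; try (C,hash)→720, (D,merge)→1280, (C,merge)→1360, (D,hash)→1760, (D,nl)→4840, (C,nl)→4920; best=720 via (C,hash)
  {ABC}: card=400; try (B,hash)→1080, (B,merge)→1120, (B,nl_idx)→1200, (A,hash)→1440, (B,nl)→2160, (A,merge)→4840 …(+1); best=1080 via (B,hash)
  {ACD}: card=120; try (A,hash)→1320, (D,merge)→1800, (A,merge)→1960, (D,hash)→2280, (D,nl)→5360, (A,nl)→5520; best=1320 via (A,hash)
  {BCD}: card=1200; try (B,hash)→1320, (B,merge)→1960, (D,hash)→2640, (B,nl_idx)→2640, (D,merge)→5520, (B,nl)→5520 …(+1); best=1320 via (B,hash)
  {ABCD}: card=1200; try (B,hash)→1920, (B,merge)→2560, (A,hash)→3000, (D,hash)→3160, (B,nl_idx)→3240, (D,merge)→6040 …(+4); best=1920 via (B,hash)

1920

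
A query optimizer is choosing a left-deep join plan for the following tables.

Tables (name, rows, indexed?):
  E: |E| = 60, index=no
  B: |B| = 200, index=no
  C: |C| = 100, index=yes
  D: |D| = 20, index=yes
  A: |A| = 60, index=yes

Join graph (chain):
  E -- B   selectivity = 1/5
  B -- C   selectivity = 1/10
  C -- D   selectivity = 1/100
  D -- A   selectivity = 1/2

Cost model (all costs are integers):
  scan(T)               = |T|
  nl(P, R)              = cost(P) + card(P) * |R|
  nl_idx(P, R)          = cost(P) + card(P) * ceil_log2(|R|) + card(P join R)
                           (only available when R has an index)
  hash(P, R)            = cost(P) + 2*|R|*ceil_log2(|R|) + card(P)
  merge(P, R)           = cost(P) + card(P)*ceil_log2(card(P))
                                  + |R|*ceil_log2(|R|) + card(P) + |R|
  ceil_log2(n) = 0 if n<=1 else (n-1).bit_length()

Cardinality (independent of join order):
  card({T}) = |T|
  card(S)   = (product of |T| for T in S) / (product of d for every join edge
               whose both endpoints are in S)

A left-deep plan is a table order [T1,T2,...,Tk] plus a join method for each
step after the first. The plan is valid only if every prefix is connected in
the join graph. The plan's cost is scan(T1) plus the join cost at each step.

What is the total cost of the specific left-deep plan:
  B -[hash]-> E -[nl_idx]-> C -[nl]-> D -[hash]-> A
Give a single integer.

step 1: scan B: cost=200, card=200
step 2: join E via hash
    card(P join E) = 200*60/(5) = 2400
    cost = 200 + 2*60*6 + 200 = 1120
step 3: join C via nl_idx
    card(P join C) = 2400*100/(10) = 24000
    cost = 1120 + 2400*7 + 24000 = 41920
step 4: join D via nl
    card(P join D) = 24000*20/(100) = 4800
    cost = 41920 + 24000*20 = 521920
step 5: join A via hash
    card(P join A) = 4800*60/(2) = 144000
    cost = 521920 + 2*60*6 + 4800 = 527440

527440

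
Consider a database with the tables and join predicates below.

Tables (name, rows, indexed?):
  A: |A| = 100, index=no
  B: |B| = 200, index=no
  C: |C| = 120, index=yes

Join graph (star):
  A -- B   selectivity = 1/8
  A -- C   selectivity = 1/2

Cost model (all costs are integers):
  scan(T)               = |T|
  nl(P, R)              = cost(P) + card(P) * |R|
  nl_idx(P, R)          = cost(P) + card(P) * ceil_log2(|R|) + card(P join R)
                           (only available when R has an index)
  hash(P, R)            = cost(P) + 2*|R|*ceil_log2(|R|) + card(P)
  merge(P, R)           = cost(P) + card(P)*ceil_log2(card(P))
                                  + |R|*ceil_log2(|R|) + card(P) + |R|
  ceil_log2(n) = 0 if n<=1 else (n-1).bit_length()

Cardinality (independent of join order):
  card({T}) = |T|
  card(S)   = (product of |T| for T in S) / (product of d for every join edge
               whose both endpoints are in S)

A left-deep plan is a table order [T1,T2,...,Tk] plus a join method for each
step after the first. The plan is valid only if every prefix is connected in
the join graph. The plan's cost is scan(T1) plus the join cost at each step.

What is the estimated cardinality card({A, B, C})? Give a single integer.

150000

Tables in S: A(100), B(200), C(120)
Edges inside S: A-B(d=8), A-C(d=2)
numerator = 100 * 200 * 120 = 2400000
denominator = 8 * 2 = 16
card(S) = 2400000 / 16 = 150000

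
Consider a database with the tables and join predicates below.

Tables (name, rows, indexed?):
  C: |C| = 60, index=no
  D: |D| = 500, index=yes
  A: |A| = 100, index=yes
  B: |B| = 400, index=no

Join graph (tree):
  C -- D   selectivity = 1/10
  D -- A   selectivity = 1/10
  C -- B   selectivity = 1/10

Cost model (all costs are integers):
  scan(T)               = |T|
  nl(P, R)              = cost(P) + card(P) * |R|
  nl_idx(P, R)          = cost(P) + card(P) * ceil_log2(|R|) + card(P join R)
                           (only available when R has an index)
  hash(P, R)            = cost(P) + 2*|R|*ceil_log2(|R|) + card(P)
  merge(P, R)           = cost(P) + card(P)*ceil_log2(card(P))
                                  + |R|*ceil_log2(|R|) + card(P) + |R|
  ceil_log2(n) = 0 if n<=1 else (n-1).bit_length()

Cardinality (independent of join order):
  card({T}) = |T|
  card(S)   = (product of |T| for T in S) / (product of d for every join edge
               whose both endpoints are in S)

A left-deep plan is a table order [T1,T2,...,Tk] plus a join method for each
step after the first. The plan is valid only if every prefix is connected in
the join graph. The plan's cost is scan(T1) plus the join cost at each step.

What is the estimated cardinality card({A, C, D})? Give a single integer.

Tables in S: A(100), C(60), D(500)
Edges inside S: C-D(d=10), D-A(d=10)
numerator = 100 * 60 * 500 = 3000000
denominator = 10 * 10 = 100
card(S) = 3000000 / 100 = 30000

30000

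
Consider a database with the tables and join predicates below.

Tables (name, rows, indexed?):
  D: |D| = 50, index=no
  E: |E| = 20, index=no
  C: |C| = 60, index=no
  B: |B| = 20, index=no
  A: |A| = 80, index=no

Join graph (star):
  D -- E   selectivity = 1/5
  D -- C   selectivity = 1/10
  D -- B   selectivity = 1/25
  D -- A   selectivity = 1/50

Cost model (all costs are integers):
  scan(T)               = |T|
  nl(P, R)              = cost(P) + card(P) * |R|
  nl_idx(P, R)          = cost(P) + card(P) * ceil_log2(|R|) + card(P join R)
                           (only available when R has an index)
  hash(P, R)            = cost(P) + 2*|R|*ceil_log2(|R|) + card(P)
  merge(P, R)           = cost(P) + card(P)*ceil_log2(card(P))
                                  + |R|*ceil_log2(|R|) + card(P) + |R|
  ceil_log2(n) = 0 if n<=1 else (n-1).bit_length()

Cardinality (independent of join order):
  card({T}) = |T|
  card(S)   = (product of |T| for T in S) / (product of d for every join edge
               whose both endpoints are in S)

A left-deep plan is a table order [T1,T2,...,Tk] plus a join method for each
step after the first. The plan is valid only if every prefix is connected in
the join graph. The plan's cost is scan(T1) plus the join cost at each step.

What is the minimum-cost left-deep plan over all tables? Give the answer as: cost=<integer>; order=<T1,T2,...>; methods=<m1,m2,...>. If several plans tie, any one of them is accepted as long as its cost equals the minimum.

Selinger DP (subsets sized 1..n):
  {D}: scan cost=50, card=50
  {E}: scan cost=20, card=20
  {C}: scan cost=60, card=60
  {B}: scan cost=20, card=20
  {A}: scan cost=80, card=80
  {DE}: card=200; try (E,hash)→300, (D,merge)→490, (E,merge)→520, (D,hash)→640, (D,nl)→1020, (E,nl)→1050; best=300 via (E,hash)
  {CD}: card=300; try (D,hash)→720, (C,hash)→820, (C,merge)→820, (D,merge)→830, (C,nl)→3050, (D,nl)→3060; best=720 via (D,hash)
  {BD}: card=40; try (B,hash)→300, (D,merge)→490, (B,merge)→520, (D,hash)→640, (D,nl)→1020, (B,nl)→1050; best=300 via (B,hash)
  {AD}: card=80; try (D,hash)→760, (A,merge)→1040, (D,merge)→1070, (A,hash)→1220, (A,nl)→4050, (D,nl)→4080; best=760 via (D,hash)
  {CDE}: card=1200; try (E,hash)→1220, (C,hash)→1220, (C,merge)→2520, (E,merge)→3840, (E,nl)→6720, (C,nl)→12300; best=1220 via (E,hash)
  {BDE}: card=160; try (E,hash)→540, (E,merge)→700, (B,hash)→700, (E,nl)→1100, (B,merge)→2220, (B,nl)→4300; best=540 via (E,hash)
  {ADE}: card=320; try (E,hash)→1040, (E,merge)→1520, (A,hash)→1620, (E,nl)→2360, (A,merge)→2740, (A,nl)→16300; best=1040 via (E,hash)
  {BCD}: card=240; try (C,merge)→1000, (C,hash)→1060, (B,hash)→1220, (C,nl)→2700, (B,merge)→3840, (B,nl)→6720; best=1000 via (C,merge)
  {ACD}: card=480; try (C,hash)→1560, (C,merge)→1820, (A,hash)→2140, (A,merge)→4360, (C,nl)→5560, (A,nl)→24720; best=1560 via (C,hash)
  {ABD}: card=64; try (B,hash)→1040, (A,merge)→1220, (A,hash)→1460, (B,merge)→1520, (B,nl)→2360, (A,nl)→3500; best=1040 via (B,hash)
  {BCDE}: card=960; try (C,hash)→1420, (E,hash)→1440, (C,merge)→2400, (B,hash)→2620, (E,merge)→3280, (E,nl)→5800 …(+3); best=1420 via (C,hash)
  {ACDE}: card=1920; try (C,hash)→2080, (E,hash)→2240, (A,hash)→3540, (C,merge)→4660, (E,merge)→6480, (E,nl)→11160 …(+3); best=2080 via (C,hash)
  {ABDE}: card=256; try (E,hash)→1304, (B,hash)→1560, (E,merge)→1608, (A,hash)→1820, (E,nl)→2320, (A,merge)→2620 …(+3); best=1304 via (E,hash)
  {ABCD}: card=384; try (C,hash)→1824, (C,merge)→1908, (B,hash)→2240, (A,hash)→2360, (A,merge)→3800, (C,nl)→4880 …(+3); best=1824 via (C,hash)
  {ABCDE}: card=1536; try (C,hash)→2280, (E,hash)→2408, (A,hash)→3500, (C,merge)→4028, (B,hash)→4200, (E,merge)→5784 …(+6); best=2280 via (C,hash)

cost=2280; order=A,D,B,E,C; methods=hash,hash,hash,hash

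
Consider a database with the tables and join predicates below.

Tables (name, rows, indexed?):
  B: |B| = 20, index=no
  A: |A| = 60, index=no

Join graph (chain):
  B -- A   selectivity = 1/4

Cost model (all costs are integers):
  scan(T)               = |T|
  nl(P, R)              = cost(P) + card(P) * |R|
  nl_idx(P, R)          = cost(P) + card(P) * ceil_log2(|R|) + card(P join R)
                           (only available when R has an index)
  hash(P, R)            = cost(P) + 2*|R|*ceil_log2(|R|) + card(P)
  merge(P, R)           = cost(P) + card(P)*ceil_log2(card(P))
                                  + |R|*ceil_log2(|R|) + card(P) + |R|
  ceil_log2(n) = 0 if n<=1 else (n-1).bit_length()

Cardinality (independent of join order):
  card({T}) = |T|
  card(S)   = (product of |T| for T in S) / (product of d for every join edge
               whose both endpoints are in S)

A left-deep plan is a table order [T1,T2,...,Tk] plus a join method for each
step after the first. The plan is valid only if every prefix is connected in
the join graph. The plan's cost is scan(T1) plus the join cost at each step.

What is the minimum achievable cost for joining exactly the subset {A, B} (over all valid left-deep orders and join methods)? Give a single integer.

320

Selinger DP over subsets of {A,B}:
  {B}: scan cost=20, card=20
  {A}: scan cost=60, card=60
  {AB}: card=300; try (B,hash)→320, (A,merge)→560, (B,merge)→600, (A,hash)→760, (A,nl)→1220, (B,nl)→1260; best=320 via (B,hash)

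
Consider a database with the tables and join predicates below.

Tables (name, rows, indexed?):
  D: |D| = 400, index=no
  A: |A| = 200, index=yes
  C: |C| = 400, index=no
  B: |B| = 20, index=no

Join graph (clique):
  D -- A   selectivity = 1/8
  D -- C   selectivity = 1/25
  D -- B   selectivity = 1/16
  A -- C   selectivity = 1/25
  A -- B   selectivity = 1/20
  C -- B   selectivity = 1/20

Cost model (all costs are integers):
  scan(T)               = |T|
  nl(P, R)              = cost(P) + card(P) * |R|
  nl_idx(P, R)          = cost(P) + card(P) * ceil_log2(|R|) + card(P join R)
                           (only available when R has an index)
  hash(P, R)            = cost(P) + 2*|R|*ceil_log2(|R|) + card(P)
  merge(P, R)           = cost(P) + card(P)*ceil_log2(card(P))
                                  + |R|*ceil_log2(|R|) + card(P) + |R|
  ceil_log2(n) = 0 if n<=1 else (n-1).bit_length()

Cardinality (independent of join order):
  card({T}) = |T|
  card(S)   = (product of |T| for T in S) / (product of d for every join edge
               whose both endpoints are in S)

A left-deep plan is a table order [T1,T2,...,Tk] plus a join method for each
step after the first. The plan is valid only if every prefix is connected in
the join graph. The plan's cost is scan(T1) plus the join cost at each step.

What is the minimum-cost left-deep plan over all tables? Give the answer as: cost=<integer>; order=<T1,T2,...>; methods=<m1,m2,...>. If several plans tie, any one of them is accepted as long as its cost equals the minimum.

Selinger DP (subsets sized 1..n):
  {D}: scan cost=400, card=400
  {A}: scan cost=200, card=200
  {C}: scan cost=400, card=400
  {B}: scan cost=20, card=20
  {AD}: card=10000; try (A,hash)→4000, (D,merge)→6000, (A,merge)→6200, (D,hash)→7600, (A,nl_idx)→13600, (D,nl)→80200 …(+1); best=4000 via (A,hash)
  {CD}: card=6400; try (D,hash)→8000, (C,hash)→8000, (D,merge)→8400, (C,merge)→8400, (D,nl)→160400, (C,nl)→160400; best=8000 via (D,hash)
  {BD}: card=500; try (B,hash)→1000, (D,merge)→4140, (B,merge)→4520, (D,hash)→7240, (D,nl)→8020, (B,nl)→8400; best=1000 via (B,hash)
  {AC}: card=3200; try (A,hash)→4000, (C,merge)→6000, (A,merge)→6200, (A,nl_idx)→6800, (C,hash)→7600, (C,nl)→80200 …(+1); best=4000 via (A,hash)
  {AB}: card=200; try (A,nl_idx)→380, (B,hash)→600, (A,merge)→1940, (B,merge)→2120, (A,hash)→3240, (A,nl)→4020 …(+1); best=380 via (A,nl_idx)
  {BC}: card=400; try (B,hash)→1000, (C,merge)→4140, (B,merge)→4520, (C,hash)→7240, (C,nl)→8020, (B,nl)→8400; best=1000 via (B,hash)
  {ACD}: card=6400; try (D,hash)→14400, (A,hash)→17600, (C,hash)→21200, (D,merge)→49600, (A,nl_idx)→65600, (A,merge)→99400 …(+4); best=14400 via (D,hash)
  {ABD}: card=625; try (A,hash)→4700, (A,nl_idx)→5625, (D,merge)→6180, (D,hash)→7780, (A,merge)→7800, (B,hash)→14200 …(+4); best=4700 via (A,hash)
  {BCD}: card=400; try (D,hash)→8600, (C,hash)→8700, (D,merge)→9000, (C,merge)→10000, (B,hash)→14600, (B,merge)→97720 …(+3); best=8600 via (D,hash)
  {ABC}: card=160; try (A,nl_idx)→4360, (A,hash)→4600, (C,merge)→6180, (A,merge)→6800, (B,hash)→7400, (C,hash)→7780 …(+4); best=4360 via (A,nl_idx)
  {ABCD}: card=20; try (D,merge)→9800, (D,hash)→11720, (A,nl_idx)→11820, (A,hash)→12200, (C,hash)→12525, (A,merge)→14400 …(+7); best=9800 via (D,merge)

cost=9800; order=C,B,A,D; methods=hash,nl_idx,merge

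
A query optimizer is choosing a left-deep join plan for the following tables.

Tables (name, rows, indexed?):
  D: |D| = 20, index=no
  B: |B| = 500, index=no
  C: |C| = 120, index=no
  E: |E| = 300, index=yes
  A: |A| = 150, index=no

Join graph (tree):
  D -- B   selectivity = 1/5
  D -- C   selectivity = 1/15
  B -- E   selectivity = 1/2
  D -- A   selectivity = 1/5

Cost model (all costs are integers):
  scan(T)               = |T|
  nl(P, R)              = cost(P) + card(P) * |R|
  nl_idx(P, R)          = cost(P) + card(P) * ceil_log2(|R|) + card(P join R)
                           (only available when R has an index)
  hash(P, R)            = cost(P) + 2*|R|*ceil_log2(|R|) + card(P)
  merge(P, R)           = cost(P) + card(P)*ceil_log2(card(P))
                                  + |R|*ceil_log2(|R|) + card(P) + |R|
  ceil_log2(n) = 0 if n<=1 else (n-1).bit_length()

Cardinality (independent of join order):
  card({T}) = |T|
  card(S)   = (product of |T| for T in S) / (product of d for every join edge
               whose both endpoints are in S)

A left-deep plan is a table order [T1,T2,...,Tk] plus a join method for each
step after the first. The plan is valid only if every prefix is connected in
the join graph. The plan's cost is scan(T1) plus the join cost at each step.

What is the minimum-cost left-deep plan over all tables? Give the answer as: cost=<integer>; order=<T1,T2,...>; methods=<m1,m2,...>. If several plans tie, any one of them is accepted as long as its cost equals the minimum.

cost=501980; order=A,D,C,B,E; methods=hash,hash,hash,hash

Selinger DP (subsets sized 1..n):
  {D}: scan cost=20, card=20
  {B}: scan cost=500, card=500
  {C}: scan cost=120, card=120
  {E}: scan cost=300, card=300
  {A}: scan cost=150, card=150
  {BD}: card=2000; try (D,hash)→1200, (B,merge)→5140, (D,merge)→5620, (B,hash)→9040, (B,nl)→10020, (D,nl)→10500; best=1200 via (D,hash)
  {CD}: card=160; try (D,hash)→440, (C,merge)→1100, (D,merge)→1200, (C,hash)→1720, (C,nl)→2420, (D,nl)→2520; best=440 via (D,hash)
  {AD}: card=600; try (D,hash)→500, (A,merge)→1490, (D,merge)→1620, (A,hash)→2440, (A,nl)→3020, (D,nl)→3150; best=500 via (D,hash)
  {BE}: card=75000; try (E,hash)→6400, (B,merge)→8300, (E,merge)→8500, (B,hash)→9600, (E,nl_idx)→80000, (B,nl)→150300 …(+1); best=6400 via (E,hash)
  {BCD}: card=16000; try (C,hash)→4880, (B,merge)→6880, (B,hash)→9600, (C,merge)→26160, (B,nl)→80440, (C,nl)→241200; best=4880 via (C,hash)
  {BDE}: card=300000; try (E,hash)→8600, (E,merge)→28200, (D,hash)→81600, (E,nl_idx)→319200, (E,nl)→601200, (D,merge)→1356520 …(+1); best=8600 via (E,hash)
  {ABD}: card=60000; try (A,hash)→5600, (B,hash)→10100, (B,merge)→12100, (A,merge)→26550, (B,nl)→300500, (A,nl)→301200; best=5600 via (A,hash)
  {ACD}: card=4800; try (C,hash)→2780, (A,hash)→3000, (A,merge)→3230, (C,merge)→8060, (A,nl)→24440, (C,nl)→72500; best=2780 via (C,hash)
  {BCDE}: card=2400000; try (E,hash)→26280, (E,merge)→247880, (C,hash)→310280, (E,nl_idx)→2548880, (E,nl)→4804880, (C,merge)→6009560 …(+1); best=26280 via (E,hash)
  {ABCD}: card=480000; try (B,hash)→16580, (A,hash)→23280, (C,hash)→67280, (B,merge)→74980, (A,merge)→246230, (C,merge)→1026560 …(+3); best=16580 via (B,hash)
  {ABDE}: card=9000000; try (E,hash)→71000, (A,hash)→311000, (E,merge)→1028600, (A,merge)→6009950, (E,nl_idx)→9545600, (E,nl)→18005600 …(+1); best=71000 via (E,hash)
  {ABCDE}: card=72000000; try (E,hash)→501980, (A,hash)→2428680, (C,hash)→9072680, (E,merge)→9619580, (A,merge)→55227630, (E,nl_idx)→76336580 …(+4); best=501980 via (E,hash)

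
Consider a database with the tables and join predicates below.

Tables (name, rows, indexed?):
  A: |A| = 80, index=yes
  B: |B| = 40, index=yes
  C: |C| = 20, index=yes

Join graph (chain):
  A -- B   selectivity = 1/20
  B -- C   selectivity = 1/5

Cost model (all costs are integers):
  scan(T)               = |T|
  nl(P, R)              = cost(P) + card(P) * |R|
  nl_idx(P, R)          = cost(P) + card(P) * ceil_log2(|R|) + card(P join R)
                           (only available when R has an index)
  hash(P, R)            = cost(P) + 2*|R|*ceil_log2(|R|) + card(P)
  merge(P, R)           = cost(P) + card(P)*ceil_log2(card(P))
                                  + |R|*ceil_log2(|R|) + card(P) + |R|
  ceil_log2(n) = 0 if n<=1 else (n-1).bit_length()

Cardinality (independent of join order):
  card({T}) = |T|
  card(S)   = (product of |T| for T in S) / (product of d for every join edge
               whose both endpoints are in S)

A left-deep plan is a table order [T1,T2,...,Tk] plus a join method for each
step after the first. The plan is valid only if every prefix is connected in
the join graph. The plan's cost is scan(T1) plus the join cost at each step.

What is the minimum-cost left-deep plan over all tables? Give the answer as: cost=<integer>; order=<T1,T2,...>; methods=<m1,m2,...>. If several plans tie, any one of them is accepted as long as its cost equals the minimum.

Selinger DP (subsets sized 1..n):
  {A}: scan cost=80, card=80
  {B}: scan cost=40, card=40
  {C}: scan cost=20, card=20
  {AB}: card=160; try (A,nl_idx)→480, (B,hash)→640, (B,nl_idx)→720, (A,merge)→960, (B,merge)→1000, (A,hash)→1200 …(+2); best=480 via (A,nl_idx)
  {BC}: card=160; try (C,hash)→280, (B,nl_idx)→300, (C,nl_idx)→400, (B,merge)→420, (C,merge)→440, (B,hash)→520 …(+2); best=280 via (C,hash)
  {ABC}: card=640; try (C,hash)→840, (A,hash)→1560, (C,nl_idx)→1920, (C,merge)→2040, (A,nl_idx)→2040, (A,merge)→2360 …(+2); best=840 via (C,hash)

cost=840; order=B,A,C; methods=nl_idx,hash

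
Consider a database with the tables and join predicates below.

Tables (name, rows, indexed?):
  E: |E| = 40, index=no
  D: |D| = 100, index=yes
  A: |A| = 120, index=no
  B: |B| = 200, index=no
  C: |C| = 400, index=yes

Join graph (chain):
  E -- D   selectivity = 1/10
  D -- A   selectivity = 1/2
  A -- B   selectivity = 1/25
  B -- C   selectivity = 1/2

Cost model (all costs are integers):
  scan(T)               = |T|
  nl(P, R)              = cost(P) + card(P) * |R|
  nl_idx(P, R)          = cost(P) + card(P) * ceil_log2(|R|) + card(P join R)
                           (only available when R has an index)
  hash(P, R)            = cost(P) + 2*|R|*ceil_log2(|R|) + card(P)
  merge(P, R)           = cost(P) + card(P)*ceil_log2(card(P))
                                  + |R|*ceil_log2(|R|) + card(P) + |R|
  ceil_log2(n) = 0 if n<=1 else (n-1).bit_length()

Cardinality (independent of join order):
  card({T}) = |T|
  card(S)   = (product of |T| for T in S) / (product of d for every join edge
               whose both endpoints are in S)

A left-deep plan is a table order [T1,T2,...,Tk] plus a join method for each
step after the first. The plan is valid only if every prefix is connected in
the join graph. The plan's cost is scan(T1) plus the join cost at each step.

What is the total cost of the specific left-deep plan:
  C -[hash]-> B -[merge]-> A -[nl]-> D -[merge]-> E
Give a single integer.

259885240

step 1: scan C: cost=400, card=400
step 2: join B via hash
    card(P join B) = 400*200/(2) = 40000
    cost = 400 + 2*200*8 + 400 = 4000
step 3: join A via merge
    card(P join A) = 40000*120/(25) = 192000
    cost = 4000 + 40000*16 + 120*7 + 40000 + 120 = 684960
step 4: join D via nl
    card(P join D) = 192000*100/(2) = 9600000
    cost = 684960 + 192000*100 = 19884960
step 5: join E via merge
    card(P join E) = 9600000*40/(10) = 38400000
    cost = 19884960 + 9600000*24 + 40*6 + 9600000 + 40 = 259885240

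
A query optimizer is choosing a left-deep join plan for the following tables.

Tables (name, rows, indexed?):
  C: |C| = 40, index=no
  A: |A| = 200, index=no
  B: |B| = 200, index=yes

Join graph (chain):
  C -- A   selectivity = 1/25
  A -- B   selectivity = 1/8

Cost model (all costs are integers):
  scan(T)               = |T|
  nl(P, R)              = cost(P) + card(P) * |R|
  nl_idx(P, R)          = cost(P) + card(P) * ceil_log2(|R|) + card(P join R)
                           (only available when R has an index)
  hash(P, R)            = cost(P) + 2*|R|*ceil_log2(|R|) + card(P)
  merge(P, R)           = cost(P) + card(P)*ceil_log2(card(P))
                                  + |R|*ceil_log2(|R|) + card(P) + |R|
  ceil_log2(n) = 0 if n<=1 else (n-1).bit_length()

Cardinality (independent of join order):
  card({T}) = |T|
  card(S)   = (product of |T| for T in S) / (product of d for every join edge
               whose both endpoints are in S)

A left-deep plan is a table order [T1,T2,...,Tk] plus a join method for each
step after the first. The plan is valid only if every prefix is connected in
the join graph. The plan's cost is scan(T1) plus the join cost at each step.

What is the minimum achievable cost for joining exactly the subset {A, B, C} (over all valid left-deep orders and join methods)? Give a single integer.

4400

Selinger DP over subsets of {A,B,C}:
  {C}: scan cost=40, card=40
  {A}: scan cost=200, card=200
  {B}: scan cost=200, card=200
  {AC}: card=320; try (C,hash)→880, (A,merge)→2120, (C,merge)→2280, (A,hash)→3280, (A,nl)→8040, (C,nl)→8200; best=880 via (C,hash)
  {AB}: card=5000; try (B,hash)→3600, (A,hash)→3600, (B,merge)→3800, (A,merge)→3800, (B,nl_idx)→6800, (B,nl)→40200 …(+1); best=3600 via (B,hash)
  {ABC}: card=8000; try (B,hash)→4400, (B,merge)→5880, (C,hash)→9080, (B,nl_idx)→11440, (B,nl)→64880, (C,merge)→73880 …(+1); best=4400 via (B,hash)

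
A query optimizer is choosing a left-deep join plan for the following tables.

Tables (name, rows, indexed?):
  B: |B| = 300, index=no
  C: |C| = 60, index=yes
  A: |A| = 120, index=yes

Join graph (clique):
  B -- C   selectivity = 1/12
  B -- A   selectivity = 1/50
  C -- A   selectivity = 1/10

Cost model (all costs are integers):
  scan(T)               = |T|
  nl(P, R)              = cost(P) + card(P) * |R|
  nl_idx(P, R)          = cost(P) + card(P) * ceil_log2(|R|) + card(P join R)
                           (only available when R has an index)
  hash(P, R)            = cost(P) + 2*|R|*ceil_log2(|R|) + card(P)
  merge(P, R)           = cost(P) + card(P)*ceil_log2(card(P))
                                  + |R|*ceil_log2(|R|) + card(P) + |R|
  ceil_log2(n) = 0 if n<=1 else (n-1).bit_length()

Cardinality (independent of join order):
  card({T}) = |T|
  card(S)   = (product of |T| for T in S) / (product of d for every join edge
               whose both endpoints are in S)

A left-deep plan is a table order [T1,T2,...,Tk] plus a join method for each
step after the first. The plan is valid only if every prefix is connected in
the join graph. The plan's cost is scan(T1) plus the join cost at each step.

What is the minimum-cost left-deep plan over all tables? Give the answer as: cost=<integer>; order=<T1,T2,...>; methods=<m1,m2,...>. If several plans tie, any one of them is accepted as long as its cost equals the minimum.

Selinger DP (subsets sized 1..n):
  {B}: scan cost=300, card=300
  {C}: scan cost=60, card=60
  {A}: scan cost=120, card=120
  {BC}: card=1500; try (C,hash)→1320, (B,merge)→3480, (C,nl_idx)→3600, (C,merge)→3720, (B,hash)→5520, (B,nl)→18060 …(+1); best=1320 via (C,hash)
  {AB}: card=720; try (A,hash)→2280, (A,nl_idx)→3120, (B,merge)→4080, (A,merge)→4260, (B,hash)→5640, (B,nl)→36120 …(+1); best=2280 via (A,hash)
  {AC}: card=720; try (C,hash)→960, (A,nl_idx)→1200, (A,merge)→1440, (C,merge)→1500, (C,nl_idx)→1560, (A,hash)→1800 …(+2); best=960 via (C,hash)
  {ABC}: card=360; try (C,hash)→3720, (A,hash)→4500, (C,nl_idx)→6960, (B,hash)→7080, (C,merge)→10620, (B,merge)→11880 …(+5); best=3720 via (C,hash)

cost=3720; order=B,A,C; methods=hash,hash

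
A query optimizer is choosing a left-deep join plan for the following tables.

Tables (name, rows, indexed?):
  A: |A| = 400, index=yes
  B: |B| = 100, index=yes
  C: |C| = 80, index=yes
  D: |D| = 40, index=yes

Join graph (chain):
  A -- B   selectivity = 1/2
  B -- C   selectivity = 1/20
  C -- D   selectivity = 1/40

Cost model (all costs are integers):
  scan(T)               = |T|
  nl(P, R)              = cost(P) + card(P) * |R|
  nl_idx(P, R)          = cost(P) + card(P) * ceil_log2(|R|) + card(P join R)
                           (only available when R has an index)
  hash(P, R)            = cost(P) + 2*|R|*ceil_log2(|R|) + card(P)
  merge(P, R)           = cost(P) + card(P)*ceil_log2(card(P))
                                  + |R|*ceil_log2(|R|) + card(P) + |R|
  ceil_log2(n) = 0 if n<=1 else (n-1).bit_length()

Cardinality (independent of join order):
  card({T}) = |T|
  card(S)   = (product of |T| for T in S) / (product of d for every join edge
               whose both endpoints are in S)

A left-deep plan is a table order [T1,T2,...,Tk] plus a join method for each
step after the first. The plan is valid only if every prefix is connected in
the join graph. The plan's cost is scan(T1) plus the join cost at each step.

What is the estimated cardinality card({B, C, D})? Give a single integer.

Tables in S: B(100), C(80), D(40)
Edges inside S: B-C(d=20), C-D(d=40)
numerator = 100 * 80 * 40 = 320000
denominator = 20 * 40 = 800
card(S) = 320000 / 800 = 400

400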